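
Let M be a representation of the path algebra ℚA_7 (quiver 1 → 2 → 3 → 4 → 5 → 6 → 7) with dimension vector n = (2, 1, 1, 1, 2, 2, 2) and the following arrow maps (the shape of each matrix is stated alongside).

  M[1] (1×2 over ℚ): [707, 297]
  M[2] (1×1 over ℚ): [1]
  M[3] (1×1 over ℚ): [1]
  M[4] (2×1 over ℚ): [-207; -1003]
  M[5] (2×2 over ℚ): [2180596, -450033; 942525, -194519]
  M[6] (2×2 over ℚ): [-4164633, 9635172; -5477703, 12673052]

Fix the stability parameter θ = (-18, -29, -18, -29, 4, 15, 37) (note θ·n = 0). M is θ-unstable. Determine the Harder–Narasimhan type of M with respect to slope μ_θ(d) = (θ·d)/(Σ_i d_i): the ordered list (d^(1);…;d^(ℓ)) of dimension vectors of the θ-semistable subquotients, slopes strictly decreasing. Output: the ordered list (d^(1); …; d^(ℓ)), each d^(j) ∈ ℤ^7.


Via rank(M_{q-1}∘⋯∘M_p): M ≅ I[1,1], I[1,7], I[5,6], I[7,7].
μ_θ-semistable layers: μ^(1)=37; μ^(2)=15; μ^(3)=4; μ^(4)=-18; μ^(5)=-47/2

((0, 0, 0, 0, 0, 0, 2); (0, 0, 0, 0, 0, 2, 0); (0, 0, 0, 0, 2, 0, 0); (1, 0, 0, 0, 0, 0, 0); (1, 1, 1, 1, 0, 0, 0))


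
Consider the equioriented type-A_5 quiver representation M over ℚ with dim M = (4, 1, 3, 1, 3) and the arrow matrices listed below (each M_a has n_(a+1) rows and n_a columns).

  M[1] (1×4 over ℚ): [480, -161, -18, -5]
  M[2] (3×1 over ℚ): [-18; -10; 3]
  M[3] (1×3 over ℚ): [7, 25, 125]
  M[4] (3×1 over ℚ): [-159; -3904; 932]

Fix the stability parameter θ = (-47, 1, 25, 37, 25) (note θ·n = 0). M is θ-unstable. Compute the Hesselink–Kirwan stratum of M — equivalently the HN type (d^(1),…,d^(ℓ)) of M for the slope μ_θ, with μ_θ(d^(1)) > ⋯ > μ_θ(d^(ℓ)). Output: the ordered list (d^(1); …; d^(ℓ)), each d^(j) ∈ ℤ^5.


Via rank(M_{q-1}∘⋯∘M_p): M ≅ I[1,1]^3, I[1,5], I[3,3]^2, I[5,5]^2.
μ_θ-semistable layers: μ^(1)=31; μ^(2)=25; μ^(3)=1; μ^(4)=-47

((0, 0, 0, 1, 1); (0, 0, 3, 0, 2); (0, 1, 0, 0, 0); (4, 0, 0, 0, 0))


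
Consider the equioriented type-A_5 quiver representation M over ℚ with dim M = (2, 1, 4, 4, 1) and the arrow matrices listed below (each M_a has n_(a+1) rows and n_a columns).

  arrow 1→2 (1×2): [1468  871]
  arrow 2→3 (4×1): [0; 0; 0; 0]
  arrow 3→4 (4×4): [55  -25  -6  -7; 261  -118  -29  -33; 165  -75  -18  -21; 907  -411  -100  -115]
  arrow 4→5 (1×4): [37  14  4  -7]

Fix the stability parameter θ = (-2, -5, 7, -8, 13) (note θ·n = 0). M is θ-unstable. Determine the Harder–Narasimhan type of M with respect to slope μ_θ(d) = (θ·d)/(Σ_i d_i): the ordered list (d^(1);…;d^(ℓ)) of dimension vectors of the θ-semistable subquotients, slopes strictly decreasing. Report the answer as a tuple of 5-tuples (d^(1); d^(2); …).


Interval decomposition of M: I[1,1], I[1,2], I[3,3]^2, I[3,4]^2, I[4,4], I[4,5].
HN type (ℓ=6): μ^(1)=13; μ^(2)=7; μ^(3)=-1/2; μ^(4)=-2; μ^(5)=-7/2; μ^(6)=-8

((0, 0, 0, 0, 1); (0, 0, 2, 0, 0); (0, 0, 2, 2, 0); (1, 0, 0, 0, 0); (1, 1, 0, 0, 0); (0, 0, 0, 2, 0))


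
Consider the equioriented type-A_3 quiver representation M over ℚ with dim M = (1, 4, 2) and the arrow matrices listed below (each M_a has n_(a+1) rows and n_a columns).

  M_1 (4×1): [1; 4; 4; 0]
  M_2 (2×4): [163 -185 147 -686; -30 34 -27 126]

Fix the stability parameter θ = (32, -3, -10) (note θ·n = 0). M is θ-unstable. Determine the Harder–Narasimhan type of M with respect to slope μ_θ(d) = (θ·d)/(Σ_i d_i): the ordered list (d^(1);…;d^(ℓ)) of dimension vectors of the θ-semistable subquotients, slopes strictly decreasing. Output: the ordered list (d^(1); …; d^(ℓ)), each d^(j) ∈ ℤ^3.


Via rank(M_{q-1}∘⋯∘M_p): M ≅ I[1,3], I[2,2]^2, I[2,3].
μ_θ-semistable layers: μ^(1)=19/3; μ^(2)=-3; μ^(3)=-13/2

((1, 1, 1); (0, 2, 0); (0, 1, 1))


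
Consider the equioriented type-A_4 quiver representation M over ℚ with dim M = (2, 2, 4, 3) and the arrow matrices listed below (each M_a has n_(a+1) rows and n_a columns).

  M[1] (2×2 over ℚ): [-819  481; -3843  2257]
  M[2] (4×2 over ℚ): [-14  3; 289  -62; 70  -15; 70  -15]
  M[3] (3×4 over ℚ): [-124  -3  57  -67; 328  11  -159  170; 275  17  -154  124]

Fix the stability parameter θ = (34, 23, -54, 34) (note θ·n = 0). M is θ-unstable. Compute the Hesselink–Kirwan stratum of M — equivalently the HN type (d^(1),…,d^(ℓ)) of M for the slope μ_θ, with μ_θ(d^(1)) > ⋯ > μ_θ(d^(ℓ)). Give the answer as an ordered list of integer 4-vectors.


Barcode: M ≅ I[1,1], I[1,4], I[2,4], I[3,3], I[3,4]. HN layers by μ_θ (4 steps, strictly decreasing):
  μ^(1)=34; μ^(2)=1; μ^(3)=-31/2; μ^(4)=-54

((1, 0, 0, 3); (1, 1, 1, 0); (0, 1, 1, 0); (0, 0, 2, 0))


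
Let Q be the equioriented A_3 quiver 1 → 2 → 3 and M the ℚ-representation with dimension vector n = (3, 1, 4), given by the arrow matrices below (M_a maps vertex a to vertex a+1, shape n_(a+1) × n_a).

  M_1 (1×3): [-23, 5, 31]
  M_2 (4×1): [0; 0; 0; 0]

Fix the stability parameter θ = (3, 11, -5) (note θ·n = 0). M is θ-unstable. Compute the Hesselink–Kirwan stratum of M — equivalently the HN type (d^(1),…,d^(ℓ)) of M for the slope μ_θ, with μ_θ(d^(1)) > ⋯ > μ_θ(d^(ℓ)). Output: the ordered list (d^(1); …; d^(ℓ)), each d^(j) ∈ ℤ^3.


Barcode: M ≅ I[1,1]^2, I[1,2], I[3,3]^4. HN layers by μ_θ (3 steps, strictly decreasing):
  μ^(1)=11; μ^(2)=3; μ^(3)=-5

((0, 1, 0); (3, 0, 0); (0, 0, 4))


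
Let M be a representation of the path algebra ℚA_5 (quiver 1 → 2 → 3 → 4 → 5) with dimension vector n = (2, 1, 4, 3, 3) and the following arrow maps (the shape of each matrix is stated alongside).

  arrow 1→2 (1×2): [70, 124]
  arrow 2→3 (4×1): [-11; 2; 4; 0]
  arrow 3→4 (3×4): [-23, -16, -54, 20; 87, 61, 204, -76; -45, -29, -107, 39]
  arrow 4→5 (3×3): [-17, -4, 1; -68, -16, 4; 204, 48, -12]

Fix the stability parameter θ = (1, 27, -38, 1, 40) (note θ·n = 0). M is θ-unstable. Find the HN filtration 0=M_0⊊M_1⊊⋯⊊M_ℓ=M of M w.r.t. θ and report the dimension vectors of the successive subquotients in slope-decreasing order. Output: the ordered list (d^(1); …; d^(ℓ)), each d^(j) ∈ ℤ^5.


Interval decomposition of M: I[1,1], I[1,4], I[3,3], I[3,4], I[3,5], I[5,5]^2.
HN type (ℓ=4): μ^(1)=40; μ^(2)=1; μ^(3)=-10/3; μ^(4)=-38

((0, 0, 0, 0, 3); (1, 0, 0, 3, 0); (1, 1, 1, 0, 0); (0, 0, 3, 0, 0))


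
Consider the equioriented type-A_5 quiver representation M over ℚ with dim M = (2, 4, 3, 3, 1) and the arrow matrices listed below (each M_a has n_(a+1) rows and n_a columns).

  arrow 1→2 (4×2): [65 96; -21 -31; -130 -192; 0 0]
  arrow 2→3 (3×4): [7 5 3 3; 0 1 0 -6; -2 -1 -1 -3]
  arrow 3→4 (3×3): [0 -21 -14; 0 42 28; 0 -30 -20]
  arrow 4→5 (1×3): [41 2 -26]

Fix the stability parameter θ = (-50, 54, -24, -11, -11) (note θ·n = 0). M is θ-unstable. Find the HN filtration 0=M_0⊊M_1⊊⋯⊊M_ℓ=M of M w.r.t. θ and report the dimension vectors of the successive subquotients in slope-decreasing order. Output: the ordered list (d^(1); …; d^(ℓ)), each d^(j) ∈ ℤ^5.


Via rank(M_{q-1}∘⋯∘M_p): M ≅ I[1,3], I[1,5], I[2,2], I[2,3], I[4,4]^2.
μ_θ-semistable layers: μ^(1)=54; μ^(2)=15; μ^(3)=2; μ^(4)=-11; μ^(5)=-50

((0, 1, 0, 0, 0); (0, 2, 2, 0, 0); (0, 1, 1, 1, 1); (0, 0, 0, 2, 0); (2, 0, 0, 0, 0))


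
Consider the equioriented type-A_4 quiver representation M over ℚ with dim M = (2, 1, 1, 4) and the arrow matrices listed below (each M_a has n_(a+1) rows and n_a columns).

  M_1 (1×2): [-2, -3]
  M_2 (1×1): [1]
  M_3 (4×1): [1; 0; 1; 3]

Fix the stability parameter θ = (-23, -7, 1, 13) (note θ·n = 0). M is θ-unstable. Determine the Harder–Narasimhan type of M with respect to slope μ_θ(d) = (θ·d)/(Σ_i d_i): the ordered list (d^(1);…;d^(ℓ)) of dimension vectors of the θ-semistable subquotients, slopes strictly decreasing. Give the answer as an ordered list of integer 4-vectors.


Via rank(M_{q-1}∘⋯∘M_p): M ≅ I[1,1], I[1,4], I[4,4]^3.
μ_θ-semistable layers: μ^(1)=13; μ^(2)=1; μ^(3)=-7; μ^(4)=-23

((0, 0, 0, 4); (0, 0, 1, 0); (0, 1, 0, 0); (2, 0, 0, 0))


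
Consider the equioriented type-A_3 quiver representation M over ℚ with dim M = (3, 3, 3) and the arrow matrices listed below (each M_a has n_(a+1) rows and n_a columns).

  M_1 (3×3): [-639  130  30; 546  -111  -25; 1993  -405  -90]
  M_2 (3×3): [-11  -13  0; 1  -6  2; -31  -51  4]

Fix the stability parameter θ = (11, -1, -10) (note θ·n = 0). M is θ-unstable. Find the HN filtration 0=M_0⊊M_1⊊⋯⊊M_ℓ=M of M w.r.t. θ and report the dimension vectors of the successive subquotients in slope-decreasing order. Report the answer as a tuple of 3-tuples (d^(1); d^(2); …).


Interval decomposition of M: I[1,2], I[1,3]^2, I[3,3].
HN type (ℓ=3): μ^(1)=5; μ^(2)=0; μ^(3)=-10

((1, 1, 0); (2, 2, 2); (0, 0, 1))


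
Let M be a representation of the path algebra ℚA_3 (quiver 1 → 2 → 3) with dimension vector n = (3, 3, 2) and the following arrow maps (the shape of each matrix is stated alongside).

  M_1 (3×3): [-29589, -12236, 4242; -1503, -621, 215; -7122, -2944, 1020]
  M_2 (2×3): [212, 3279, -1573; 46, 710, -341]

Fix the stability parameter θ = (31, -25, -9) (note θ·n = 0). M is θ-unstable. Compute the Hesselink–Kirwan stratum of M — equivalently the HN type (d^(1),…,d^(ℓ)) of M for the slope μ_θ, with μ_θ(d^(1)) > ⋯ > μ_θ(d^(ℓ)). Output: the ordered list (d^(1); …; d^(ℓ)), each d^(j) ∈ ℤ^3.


Via rank(M_{q-1}∘⋯∘M_p): M ≅ I[1,1], I[1,2], I[1,3], I[2,3].
μ_θ-semistable layers: μ^(1)=31; μ^(2)=3; μ^(3)=-1; μ^(4)=-9; μ^(5)=-25

((1, 0, 0); (1, 1, 0); (1, 1, 1); (0, 0, 1); (0, 1, 0))


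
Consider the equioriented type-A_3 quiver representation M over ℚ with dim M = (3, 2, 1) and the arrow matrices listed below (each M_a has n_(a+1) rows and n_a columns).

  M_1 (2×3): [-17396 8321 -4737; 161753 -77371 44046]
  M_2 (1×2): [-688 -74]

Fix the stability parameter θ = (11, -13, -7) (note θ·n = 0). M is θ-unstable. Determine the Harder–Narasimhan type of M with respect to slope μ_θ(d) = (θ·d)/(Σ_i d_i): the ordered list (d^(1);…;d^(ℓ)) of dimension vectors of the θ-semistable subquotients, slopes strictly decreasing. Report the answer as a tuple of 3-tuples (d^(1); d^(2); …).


Interval decomposition of M: I[1,1], I[1,2], I[1,3].
HN type (ℓ=3): μ^(1)=11; μ^(2)=-1; μ^(3)=-3

((1, 0, 0); (1, 1, 0); (1, 1, 1))


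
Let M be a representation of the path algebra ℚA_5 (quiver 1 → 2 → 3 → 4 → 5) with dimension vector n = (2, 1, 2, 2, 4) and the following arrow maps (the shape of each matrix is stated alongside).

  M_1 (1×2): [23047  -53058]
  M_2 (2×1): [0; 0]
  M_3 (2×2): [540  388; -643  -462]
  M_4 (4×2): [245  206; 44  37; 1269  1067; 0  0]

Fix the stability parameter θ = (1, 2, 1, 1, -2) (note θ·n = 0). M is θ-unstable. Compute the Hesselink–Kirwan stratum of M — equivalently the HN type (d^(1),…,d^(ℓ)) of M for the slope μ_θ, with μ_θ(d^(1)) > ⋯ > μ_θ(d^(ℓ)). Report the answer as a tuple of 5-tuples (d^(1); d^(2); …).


Interval decomposition of M: I[1,1], I[1,2], I[3,5]^2, I[5,5]^2.
HN type (ℓ=4): μ^(1)=2; μ^(2)=1; μ^(3)=0; μ^(4)=-2

((0, 1, 0, 0, 0); (2, 0, 0, 0, 0); (0, 0, 2, 2, 2); (0, 0, 0, 0, 2))


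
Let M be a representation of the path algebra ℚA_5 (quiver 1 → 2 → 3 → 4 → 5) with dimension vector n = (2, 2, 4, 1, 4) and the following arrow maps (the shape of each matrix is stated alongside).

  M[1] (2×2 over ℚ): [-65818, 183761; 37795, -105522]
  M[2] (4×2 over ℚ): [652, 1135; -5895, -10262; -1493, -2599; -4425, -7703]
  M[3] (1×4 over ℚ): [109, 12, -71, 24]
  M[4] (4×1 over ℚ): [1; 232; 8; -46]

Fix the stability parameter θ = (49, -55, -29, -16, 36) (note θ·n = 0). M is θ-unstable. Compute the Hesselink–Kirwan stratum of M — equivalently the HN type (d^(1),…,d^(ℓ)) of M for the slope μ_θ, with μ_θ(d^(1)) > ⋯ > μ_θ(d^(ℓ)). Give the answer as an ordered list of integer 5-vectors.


Interval decomposition of M: I[1,3], I[1,5], I[3,3]^2, I[5,5]^3.
HN type (ℓ=4): μ^(1)=36; μ^(2)=-35/3; μ^(3)=-51/4; μ^(4)=-29

((0, 0, 0, 0, 4); (1, 1, 1, 0, 0); (1, 1, 1, 1, 0); (0, 0, 2, 0, 0))


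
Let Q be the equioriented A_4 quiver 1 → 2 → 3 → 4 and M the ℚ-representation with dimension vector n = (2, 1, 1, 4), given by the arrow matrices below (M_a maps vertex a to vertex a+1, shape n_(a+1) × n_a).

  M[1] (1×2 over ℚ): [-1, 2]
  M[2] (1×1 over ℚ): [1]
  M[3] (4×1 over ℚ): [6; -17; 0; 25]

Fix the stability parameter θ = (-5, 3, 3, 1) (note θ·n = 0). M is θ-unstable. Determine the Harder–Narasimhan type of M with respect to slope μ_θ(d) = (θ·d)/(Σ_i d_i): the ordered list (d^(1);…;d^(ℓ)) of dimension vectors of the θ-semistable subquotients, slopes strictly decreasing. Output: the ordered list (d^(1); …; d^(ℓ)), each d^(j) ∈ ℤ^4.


Via rank(M_{q-1}∘⋯∘M_p): M ≅ I[1,1], I[1,4], I[4,4]^3.
μ_θ-semistable layers: μ^(1)=7/3; μ^(2)=1; μ^(3)=-5

((0, 1, 1, 1); (0, 0, 0, 3); (2, 0, 0, 0))


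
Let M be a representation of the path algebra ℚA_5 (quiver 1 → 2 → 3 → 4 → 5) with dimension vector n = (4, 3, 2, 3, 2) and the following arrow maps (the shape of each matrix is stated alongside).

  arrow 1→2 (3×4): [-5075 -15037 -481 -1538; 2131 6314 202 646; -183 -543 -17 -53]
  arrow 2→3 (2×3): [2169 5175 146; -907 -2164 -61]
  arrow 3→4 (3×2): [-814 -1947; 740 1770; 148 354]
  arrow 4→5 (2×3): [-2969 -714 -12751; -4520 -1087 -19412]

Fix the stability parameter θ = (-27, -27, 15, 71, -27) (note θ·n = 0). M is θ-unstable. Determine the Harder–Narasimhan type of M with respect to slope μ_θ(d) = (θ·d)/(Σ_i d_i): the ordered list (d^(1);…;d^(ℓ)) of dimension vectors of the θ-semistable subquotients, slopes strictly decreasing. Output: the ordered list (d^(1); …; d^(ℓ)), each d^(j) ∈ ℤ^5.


Interval decomposition of M: I[1,1], I[1,2], I[1,3], I[1,5], I[4,4], I[4,5].
HN type (ℓ=4): μ^(1)=71; μ^(2)=22; μ^(3)=15; μ^(4)=-27

((0, 0, 0, 1, 0); (0, 0, 0, 2, 2); (0, 0, 2, 0, 0); (4, 3, 0, 0, 0))


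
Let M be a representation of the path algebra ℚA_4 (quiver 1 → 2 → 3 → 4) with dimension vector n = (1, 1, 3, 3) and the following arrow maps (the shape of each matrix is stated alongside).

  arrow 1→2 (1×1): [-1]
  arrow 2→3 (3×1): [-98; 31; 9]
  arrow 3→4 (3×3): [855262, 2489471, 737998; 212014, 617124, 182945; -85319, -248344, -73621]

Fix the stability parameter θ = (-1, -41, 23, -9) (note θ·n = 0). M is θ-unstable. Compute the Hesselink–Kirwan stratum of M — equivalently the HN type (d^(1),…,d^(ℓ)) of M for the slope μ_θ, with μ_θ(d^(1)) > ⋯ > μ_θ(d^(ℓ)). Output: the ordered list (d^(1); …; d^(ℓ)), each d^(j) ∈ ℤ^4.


Interval decomposition of M: I[1,4], I[3,4]^2.
HN type (ℓ=2): μ^(1)=7; μ^(2)=-21

((0, 0, 3, 3); (1, 1, 0, 0))


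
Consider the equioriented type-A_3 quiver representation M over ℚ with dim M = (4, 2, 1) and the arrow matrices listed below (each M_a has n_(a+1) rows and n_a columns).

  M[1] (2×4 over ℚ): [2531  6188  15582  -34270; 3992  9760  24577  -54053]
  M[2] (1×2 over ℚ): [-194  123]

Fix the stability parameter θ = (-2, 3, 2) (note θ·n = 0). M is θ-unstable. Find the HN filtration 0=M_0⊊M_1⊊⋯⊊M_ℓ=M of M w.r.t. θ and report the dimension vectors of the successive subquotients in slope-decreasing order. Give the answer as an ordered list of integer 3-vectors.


Interval decomposition of M: I[1,1]^2, I[1,2], I[1,3].
HN type (ℓ=3): μ^(1)=3; μ^(2)=5/2; μ^(3)=-2

((0, 1, 0); (0, 1, 1); (4, 0, 0))


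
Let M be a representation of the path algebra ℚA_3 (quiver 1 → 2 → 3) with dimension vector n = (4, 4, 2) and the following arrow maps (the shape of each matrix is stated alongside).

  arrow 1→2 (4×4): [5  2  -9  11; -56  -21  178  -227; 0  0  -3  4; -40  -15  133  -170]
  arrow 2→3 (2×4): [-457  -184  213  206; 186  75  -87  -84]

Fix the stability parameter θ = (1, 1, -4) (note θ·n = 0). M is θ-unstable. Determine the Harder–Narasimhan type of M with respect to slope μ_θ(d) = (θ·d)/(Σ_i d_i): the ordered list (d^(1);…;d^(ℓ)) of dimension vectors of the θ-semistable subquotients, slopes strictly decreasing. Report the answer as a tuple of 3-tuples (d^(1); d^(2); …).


Barcode: M ≅ I[1,2]^2, I[1,3]^2. HN layers by μ_θ (2 steps, strictly decreasing):
  μ^(1)=1; μ^(2)=-2/3

((2, 2, 0); (2, 2, 2))


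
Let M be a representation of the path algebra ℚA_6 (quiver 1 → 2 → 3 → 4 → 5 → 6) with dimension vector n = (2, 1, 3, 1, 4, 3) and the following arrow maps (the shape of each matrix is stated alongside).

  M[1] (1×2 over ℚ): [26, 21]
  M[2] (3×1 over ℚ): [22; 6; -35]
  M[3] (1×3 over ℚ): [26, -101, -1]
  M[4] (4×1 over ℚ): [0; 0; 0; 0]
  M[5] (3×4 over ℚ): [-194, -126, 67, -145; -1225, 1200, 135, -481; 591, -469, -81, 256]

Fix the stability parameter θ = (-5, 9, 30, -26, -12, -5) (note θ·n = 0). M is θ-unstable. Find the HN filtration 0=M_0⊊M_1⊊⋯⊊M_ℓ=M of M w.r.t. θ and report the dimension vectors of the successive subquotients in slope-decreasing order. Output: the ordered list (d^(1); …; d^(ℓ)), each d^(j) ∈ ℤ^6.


Barcode: M ≅ I[1,1], I[1,4], I[3,3]^2, I[5,5], I[5,6]^3. HN layers by μ_θ (4 steps, strictly decreasing):
  μ^(1)=30; μ^(2)=13/3; μ^(3)=-5; μ^(4)=-12

((0, 0, 2, 0, 0, 0); (0, 1, 1, 1, 0, 0); (2, 0, 0, 0, 0, 3); (0, 0, 0, 0, 4, 0))


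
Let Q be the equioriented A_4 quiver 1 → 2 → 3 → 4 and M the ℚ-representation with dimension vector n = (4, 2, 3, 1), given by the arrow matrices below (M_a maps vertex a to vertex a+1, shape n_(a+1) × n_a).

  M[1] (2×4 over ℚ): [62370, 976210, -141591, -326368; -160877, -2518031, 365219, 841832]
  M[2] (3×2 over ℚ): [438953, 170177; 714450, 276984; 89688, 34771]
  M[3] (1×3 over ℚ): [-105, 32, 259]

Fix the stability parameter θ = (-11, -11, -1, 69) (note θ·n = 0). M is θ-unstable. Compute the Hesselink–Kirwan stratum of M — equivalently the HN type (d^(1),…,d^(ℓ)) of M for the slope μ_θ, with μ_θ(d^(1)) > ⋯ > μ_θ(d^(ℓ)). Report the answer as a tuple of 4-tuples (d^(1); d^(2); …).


Via rank(M_{q-1}∘⋯∘M_p): M ≅ I[1,1]^2, I[1,3], I[1,4], I[3,3].
μ_θ-semistable layers: μ^(1)=69; μ^(2)=-1; μ^(3)=-11

((0, 0, 0, 1); (0, 0, 3, 0); (4, 2, 0, 0))


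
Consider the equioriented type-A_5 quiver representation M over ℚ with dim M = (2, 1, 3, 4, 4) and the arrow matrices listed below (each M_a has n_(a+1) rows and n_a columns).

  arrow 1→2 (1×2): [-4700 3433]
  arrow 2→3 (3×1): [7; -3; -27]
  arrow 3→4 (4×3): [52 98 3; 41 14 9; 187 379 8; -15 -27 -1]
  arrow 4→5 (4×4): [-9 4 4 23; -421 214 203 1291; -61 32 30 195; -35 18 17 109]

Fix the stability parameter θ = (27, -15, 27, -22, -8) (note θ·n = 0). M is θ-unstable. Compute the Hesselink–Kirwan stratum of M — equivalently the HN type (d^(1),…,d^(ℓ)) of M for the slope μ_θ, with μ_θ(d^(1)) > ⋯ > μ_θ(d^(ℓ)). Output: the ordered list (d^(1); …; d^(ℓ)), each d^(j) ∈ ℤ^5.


Interval decomposition of M: I[1,1], I[1,4], I[3,4], I[3,5], I[4,5], I[5,5]^2.
HN type (ℓ=6): μ^(1)=27; μ^(2)=17/4; μ^(3)=5/2; μ^(4)=-1; μ^(5)=-8; μ^(6)=-22

((1, 0, 0, 0, 0); (1, 1, 1, 1, 0); (0, 0, 1, 1, 0); (0, 0, 1, 1, 1); (0, 0, 0, 0, 3); (0, 0, 0, 1, 0))


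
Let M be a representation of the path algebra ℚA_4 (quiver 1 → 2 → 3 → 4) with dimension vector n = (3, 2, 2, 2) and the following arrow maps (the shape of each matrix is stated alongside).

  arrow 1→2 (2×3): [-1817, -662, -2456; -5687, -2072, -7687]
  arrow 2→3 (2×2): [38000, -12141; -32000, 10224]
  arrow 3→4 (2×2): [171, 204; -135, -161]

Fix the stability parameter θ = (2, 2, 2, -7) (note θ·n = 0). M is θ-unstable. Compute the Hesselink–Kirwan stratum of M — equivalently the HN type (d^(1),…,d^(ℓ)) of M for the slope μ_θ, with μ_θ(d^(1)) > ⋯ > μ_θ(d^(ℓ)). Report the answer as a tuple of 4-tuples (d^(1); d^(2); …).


Interval decomposition of M: I[1,1], I[1,2], I[1,4], I[3,4].
HN type (ℓ=3): μ^(1)=2; μ^(2)=-1/4; μ^(3)=-5/2

((2, 1, 0, 0); (1, 1, 1, 1); (0, 0, 1, 1))


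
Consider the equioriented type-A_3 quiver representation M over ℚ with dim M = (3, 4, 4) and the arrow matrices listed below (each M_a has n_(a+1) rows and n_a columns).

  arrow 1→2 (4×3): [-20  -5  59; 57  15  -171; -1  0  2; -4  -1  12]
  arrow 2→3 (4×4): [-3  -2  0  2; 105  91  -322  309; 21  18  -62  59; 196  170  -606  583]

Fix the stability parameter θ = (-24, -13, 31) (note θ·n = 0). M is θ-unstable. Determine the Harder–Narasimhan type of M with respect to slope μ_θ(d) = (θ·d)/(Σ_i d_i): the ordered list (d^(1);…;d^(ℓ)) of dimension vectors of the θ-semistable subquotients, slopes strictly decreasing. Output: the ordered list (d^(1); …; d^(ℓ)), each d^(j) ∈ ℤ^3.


Interval decomposition of M: I[1,3]^3, I[2,3].
HN type (ℓ=3): μ^(1)=31; μ^(2)=-13; μ^(3)=-24

((0, 0, 4); (0, 4, 0); (3, 0, 0))


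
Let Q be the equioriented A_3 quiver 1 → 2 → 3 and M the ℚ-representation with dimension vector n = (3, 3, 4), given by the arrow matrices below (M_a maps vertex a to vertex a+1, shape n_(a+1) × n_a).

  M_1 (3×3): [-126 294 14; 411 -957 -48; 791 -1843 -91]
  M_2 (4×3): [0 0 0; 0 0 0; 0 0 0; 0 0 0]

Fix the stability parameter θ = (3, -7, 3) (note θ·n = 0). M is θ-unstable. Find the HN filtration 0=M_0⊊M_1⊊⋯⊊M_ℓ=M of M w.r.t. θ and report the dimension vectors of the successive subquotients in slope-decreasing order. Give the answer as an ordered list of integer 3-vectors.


Barcode: M ≅ I[1,1], I[1,2]^2, I[2,2], I[3,3]^4. HN layers by μ_θ (3 steps, strictly decreasing):
  μ^(1)=3; μ^(2)=-2; μ^(3)=-7

((1, 0, 4); (2, 2, 0); (0, 1, 0))


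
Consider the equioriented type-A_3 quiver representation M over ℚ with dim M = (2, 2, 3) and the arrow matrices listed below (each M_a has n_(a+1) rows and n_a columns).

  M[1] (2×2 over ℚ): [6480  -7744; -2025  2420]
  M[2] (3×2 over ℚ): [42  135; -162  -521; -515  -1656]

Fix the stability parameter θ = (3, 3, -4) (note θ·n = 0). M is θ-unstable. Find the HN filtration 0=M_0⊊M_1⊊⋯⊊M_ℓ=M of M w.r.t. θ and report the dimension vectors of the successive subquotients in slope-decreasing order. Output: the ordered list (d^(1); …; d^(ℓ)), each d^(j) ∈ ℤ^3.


Interval decomposition of M: I[1,1], I[1,3], I[2,3], I[3,3].
HN type (ℓ=4): μ^(1)=3; μ^(2)=2/3; μ^(3)=-1/2; μ^(4)=-4

((1, 0, 0); (1, 1, 1); (0, 1, 1); (0, 0, 1))


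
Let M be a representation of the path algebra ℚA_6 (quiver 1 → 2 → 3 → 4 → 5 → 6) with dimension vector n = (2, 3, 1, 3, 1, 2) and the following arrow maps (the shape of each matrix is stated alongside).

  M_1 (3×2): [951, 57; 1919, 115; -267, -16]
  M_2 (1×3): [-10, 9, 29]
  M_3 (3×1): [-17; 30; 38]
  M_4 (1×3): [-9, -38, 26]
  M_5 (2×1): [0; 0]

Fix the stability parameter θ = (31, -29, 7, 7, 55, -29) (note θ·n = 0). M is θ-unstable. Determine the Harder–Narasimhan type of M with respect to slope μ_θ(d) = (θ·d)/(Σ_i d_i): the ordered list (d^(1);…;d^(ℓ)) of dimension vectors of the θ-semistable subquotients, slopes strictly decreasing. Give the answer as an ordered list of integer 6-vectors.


Barcode: M ≅ I[1,2], I[1,5], I[2,2], I[4,4]^2, I[6,6]^2. HN layers by μ_θ (4 steps, strictly decreasing):
  μ^(1)=55; μ^(2)=7; μ^(3)=1; μ^(4)=-29

((0, 0, 0, 0, 1, 0); (0, 0, 1, 3, 0, 0); (2, 2, 0, 0, 0, 0); (0, 1, 0, 0, 0, 2))


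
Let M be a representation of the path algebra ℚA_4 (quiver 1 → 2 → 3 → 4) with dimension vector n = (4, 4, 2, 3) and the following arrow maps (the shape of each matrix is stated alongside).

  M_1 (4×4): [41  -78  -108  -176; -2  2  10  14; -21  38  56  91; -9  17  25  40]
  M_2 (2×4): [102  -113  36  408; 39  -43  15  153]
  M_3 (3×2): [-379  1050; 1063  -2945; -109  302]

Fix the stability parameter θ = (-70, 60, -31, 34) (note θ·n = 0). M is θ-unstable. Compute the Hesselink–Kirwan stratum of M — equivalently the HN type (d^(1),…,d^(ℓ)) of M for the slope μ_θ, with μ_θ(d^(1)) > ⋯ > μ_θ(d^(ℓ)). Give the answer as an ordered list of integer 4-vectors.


Barcode: M ≅ I[1,2]^2, I[1,4]^2, I[4,4]. HN layers by μ_θ (4 steps, strictly decreasing):
  μ^(1)=60; μ^(2)=34; μ^(3)=29/2; μ^(4)=-70

((0, 2, 0, 0); (0, 0, 0, 3); (0, 2, 2, 0); (4, 0, 0, 0))


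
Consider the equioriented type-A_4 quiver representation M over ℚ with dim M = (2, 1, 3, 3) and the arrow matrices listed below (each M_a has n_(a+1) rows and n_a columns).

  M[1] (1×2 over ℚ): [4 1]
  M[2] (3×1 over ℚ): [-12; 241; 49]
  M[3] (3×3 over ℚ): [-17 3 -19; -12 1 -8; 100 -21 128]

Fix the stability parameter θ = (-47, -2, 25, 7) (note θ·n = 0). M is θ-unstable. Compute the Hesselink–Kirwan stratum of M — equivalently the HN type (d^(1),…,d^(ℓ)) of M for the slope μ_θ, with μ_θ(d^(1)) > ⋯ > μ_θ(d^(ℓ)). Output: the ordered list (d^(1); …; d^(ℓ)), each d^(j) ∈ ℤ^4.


Via rank(M_{q-1}∘⋯∘M_p): M ≅ I[1,1], I[1,4], I[3,3], I[3,4], I[4,4].
μ_θ-semistable layers: μ^(1)=25; μ^(2)=16; μ^(3)=7; μ^(4)=-2; μ^(5)=-47

((0, 0, 1, 0); (0, 0, 2, 2); (0, 0, 0, 1); (0, 1, 0, 0); (2, 0, 0, 0))


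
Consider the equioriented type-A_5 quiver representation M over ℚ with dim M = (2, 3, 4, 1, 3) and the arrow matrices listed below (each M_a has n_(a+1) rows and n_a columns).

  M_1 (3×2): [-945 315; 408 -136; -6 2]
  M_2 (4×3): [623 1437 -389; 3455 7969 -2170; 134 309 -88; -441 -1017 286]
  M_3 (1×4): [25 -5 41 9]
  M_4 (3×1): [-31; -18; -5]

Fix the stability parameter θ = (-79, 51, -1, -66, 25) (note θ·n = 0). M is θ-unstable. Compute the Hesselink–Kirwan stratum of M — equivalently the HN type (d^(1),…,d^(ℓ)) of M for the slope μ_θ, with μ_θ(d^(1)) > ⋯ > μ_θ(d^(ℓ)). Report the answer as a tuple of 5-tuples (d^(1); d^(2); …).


Via rank(M_{q-1}∘⋯∘M_p): M ≅ I[1,1], I[1,5], I[2,3]^2, I[3,3], I[5,5]^2.
μ_θ-semistable layers: μ^(1)=25; μ^(2)=-1; μ^(3)=-16/3; μ^(4)=-79

((0, 2, 2, 0, 3); (0, 0, 1, 0, 0); (0, 1, 1, 1, 0); (2, 0, 0, 0, 0))


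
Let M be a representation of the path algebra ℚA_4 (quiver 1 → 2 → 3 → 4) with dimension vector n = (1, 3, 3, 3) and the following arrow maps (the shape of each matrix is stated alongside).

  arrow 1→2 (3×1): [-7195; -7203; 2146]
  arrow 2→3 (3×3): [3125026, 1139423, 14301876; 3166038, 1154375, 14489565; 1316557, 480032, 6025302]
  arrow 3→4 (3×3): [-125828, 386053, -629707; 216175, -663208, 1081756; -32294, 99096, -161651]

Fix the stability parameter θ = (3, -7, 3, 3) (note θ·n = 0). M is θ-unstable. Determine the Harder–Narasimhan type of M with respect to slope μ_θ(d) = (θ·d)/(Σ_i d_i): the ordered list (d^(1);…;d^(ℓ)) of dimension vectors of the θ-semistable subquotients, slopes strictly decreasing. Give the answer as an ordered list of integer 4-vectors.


Interval decomposition of M: I[1,4], I[2,4]^2.
HN type (ℓ=3): μ^(1)=3; μ^(2)=-2; μ^(3)=-7

((0, 0, 3, 3); (1, 1, 0, 0); (0, 2, 0, 0))


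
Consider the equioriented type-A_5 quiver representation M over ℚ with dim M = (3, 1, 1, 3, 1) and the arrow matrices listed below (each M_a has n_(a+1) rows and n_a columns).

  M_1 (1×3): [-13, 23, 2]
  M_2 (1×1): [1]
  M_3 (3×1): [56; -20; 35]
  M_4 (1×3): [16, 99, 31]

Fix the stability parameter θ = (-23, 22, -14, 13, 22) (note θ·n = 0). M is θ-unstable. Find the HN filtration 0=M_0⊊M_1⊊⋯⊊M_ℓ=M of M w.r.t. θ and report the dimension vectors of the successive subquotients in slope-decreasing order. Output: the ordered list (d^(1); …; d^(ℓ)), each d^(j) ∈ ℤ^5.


Via rank(M_{q-1}∘⋯∘M_p): M ≅ I[1,1]^2, I[1,5], I[4,4]^2.
μ_θ-semistable layers: μ^(1)=22; μ^(2)=13; μ^(3)=4; μ^(4)=-23

((0, 0, 0, 0, 1); (0, 0, 0, 3, 0); (0, 1, 1, 0, 0); (3, 0, 0, 0, 0))


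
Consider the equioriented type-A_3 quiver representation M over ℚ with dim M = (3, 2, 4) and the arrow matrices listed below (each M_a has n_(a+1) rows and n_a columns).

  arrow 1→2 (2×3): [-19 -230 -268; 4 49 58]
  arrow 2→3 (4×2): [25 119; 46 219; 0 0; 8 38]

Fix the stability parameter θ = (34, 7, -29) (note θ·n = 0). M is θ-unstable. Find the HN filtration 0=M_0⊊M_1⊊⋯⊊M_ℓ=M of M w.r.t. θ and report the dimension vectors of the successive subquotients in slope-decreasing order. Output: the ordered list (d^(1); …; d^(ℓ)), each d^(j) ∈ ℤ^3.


Interval decomposition of M: I[1,1], I[1,3]^2, I[3,3]^2.
HN type (ℓ=3): μ^(1)=34; μ^(2)=4; μ^(3)=-29

((1, 0, 0); (2, 2, 2); (0, 0, 2))


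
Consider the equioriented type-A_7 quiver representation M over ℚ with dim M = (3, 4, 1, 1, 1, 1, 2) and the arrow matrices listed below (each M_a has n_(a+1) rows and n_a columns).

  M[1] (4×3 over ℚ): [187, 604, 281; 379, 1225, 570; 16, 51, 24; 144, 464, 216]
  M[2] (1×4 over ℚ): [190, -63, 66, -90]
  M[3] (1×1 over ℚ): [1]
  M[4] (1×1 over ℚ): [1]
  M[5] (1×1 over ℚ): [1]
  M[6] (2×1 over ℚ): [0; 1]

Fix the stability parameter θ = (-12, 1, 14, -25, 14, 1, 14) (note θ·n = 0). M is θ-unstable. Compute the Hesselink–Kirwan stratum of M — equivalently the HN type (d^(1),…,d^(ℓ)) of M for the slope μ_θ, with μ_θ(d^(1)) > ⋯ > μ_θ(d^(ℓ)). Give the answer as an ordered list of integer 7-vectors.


Barcode: M ≅ I[1,2]^2, I[1,7], I[2,2], I[7,7]. HN layers by μ_θ (5 steps, strictly decreasing):
  μ^(1)=14; μ^(2)=15/2; μ^(3)=1; μ^(4)=-10/3; μ^(5)=-12

((0, 0, 0, 0, 0, 0, 2); (0, 0, 0, 0, 1, 1, 0); (0, 3, 0, 0, 0, 0, 0); (0, 1, 1, 1, 0, 0, 0); (3, 0, 0, 0, 0, 0, 0))


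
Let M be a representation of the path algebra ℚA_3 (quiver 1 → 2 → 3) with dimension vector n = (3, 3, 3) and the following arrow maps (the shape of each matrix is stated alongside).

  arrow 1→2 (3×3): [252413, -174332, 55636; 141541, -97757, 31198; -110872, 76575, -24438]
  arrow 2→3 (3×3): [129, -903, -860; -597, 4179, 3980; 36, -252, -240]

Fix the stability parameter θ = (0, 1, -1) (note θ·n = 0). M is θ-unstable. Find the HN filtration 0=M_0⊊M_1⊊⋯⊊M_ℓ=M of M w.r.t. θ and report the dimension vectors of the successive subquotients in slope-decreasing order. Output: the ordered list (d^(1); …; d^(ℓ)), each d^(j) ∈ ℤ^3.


Interval decomposition of M: I[1,1], I[1,2], I[1,3], I[2,2], I[3,3]^2.
HN type (ℓ=3): μ^(1)=1; μ^(2)=0; μ^(3)=-1

((0, 2, 0); (3, 1, 1); (0, 0, 2))


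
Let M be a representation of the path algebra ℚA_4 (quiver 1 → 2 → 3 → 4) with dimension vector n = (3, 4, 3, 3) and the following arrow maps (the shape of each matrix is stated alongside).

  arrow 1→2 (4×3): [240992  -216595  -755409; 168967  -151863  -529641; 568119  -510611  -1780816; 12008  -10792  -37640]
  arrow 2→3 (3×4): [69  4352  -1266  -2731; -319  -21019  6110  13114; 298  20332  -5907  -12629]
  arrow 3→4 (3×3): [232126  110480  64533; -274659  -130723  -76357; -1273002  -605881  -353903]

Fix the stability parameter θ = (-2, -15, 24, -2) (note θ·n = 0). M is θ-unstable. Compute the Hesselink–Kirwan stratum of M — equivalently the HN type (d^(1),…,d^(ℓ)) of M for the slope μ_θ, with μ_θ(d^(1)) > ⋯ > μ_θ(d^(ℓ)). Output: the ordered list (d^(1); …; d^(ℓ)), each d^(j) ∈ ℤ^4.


Barcode: M ≅ I[1,4]^3, I[2,2]. HN layers by μ_θ (3 steps, strictly decreasing):
  μ^(1)=11; μ^(2)=-17/2; μ^(3)=-15

((0, 0, 3, 3); (3, 3, 0, 0); (0, 1, 0, 0))


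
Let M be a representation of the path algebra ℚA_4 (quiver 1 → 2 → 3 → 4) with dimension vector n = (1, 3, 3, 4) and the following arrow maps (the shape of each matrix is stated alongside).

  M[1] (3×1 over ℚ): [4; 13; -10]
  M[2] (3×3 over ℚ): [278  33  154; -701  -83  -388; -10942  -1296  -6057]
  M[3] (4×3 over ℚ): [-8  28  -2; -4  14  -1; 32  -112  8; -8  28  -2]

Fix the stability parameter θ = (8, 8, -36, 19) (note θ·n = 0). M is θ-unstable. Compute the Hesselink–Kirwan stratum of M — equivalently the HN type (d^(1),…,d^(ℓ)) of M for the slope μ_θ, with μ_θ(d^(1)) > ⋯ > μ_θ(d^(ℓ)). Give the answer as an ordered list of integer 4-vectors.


Via rank(M_{q-1}∘⋯∘M_p): M ≅ I[1,3], I[2,3], I[2,4], I[4,4]^3.
μ_θ-semistable layers: μ^(1)=19; μ^(2)=-20/3; μ^(3)=-14

((0, 0, 0, 4); (1, 1, 1, 0); (0, 2, 2, 0))


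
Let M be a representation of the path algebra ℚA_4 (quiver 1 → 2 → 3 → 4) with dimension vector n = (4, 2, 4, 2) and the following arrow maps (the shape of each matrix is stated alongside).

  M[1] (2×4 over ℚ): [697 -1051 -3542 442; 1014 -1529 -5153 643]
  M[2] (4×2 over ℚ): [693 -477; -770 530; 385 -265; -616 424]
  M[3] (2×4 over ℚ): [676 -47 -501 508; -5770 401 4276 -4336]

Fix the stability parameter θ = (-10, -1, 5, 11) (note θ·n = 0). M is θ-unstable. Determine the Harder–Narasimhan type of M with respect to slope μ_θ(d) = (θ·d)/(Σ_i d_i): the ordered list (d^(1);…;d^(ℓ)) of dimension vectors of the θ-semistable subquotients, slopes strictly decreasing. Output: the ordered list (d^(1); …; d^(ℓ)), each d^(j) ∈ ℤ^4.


Barcode: M ≅ I[1,1]^2, I[1,2], I[1,4], I[3,3]^2, I[3,4]. HN layers by μ_θ (4 steps, strictly decreasing):
  μ^(1)=11; μ^(2)=5; μ^(3)=-1; μ^(4)=-10

((0, 0, 0, 2); (0, 0, 4, 0); (0, 2, 0, 0); (4, 0, 0, 0))


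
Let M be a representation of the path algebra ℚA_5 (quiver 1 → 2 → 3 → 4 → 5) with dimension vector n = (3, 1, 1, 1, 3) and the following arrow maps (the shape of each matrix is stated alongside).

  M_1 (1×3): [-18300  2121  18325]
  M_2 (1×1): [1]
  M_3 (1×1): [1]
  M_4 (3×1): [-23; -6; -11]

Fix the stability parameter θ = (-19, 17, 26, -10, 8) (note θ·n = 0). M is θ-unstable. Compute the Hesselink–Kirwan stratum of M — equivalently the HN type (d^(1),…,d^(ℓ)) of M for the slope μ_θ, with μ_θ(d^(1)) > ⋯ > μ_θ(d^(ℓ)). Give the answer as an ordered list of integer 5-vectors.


Via rank(M_{q-1}∘⋯∘M_p): M ≅ I[1,1]^2, I[1,5], I[5,5]^2.
μ_θ-semistable layers: μ^(1)=41/4; μ^(2)=8; μ^(3)=-19

((0, 1, 1, 1, 1); (0, 0, 0, 0, 2); (3, 0, 0, 0, 0))


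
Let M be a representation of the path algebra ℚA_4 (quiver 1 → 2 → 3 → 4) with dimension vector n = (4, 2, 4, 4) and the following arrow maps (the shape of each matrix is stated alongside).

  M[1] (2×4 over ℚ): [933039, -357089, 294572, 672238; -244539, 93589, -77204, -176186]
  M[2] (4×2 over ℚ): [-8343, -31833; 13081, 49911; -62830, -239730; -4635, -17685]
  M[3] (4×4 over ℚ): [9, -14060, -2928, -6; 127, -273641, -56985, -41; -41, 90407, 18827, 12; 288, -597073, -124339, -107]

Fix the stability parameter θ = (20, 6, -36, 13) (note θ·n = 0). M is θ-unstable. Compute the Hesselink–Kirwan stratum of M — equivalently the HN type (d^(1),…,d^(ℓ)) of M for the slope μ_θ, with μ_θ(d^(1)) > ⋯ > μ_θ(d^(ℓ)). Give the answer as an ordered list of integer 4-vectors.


Via rank(M_{q-1}∘⋯∘M_p): M ≅ I[1,1]^2, I[1,2], I[1,4], I[3,4]^3.
μ_θ-semistable layers: μ^(1)=20; μ^(2)=13; μ^(3)=-10/3; μ^(4)=-36

((2, 0, 0, 0); (1, 1, 0, 4); (1, 1, 1, 0); (0, 0, 3, 0))


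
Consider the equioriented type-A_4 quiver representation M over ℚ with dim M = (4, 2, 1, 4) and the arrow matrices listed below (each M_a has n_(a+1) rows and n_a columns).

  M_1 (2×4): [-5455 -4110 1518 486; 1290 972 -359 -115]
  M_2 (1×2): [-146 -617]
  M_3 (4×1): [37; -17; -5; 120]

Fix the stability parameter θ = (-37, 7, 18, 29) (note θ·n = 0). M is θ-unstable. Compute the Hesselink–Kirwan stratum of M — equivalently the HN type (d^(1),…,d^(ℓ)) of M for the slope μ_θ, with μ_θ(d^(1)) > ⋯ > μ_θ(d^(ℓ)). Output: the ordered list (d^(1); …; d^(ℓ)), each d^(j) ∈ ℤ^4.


Barcode: M ≅ I[1,1]^2, I[1,2], I[1,4], I[4,4]^3. HN layers by μ_θ (4 steps, strictly decreasing):
  μ^(1)=29; μ^(2)=18; μ^(3)=7; μ^(4)=-37

((0, 0, 0, 4); (0, 0, 1, 0); (0, 2, 0, 0); (4, 0, 0, 0))


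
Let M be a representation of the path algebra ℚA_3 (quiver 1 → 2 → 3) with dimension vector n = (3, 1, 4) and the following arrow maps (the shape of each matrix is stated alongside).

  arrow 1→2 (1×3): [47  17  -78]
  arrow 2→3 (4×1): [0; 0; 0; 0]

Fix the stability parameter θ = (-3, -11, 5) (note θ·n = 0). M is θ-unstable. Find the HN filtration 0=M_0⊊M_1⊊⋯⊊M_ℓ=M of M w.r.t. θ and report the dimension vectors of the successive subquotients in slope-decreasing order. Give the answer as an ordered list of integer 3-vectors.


Interval decomposition of M: I[1,1]^2, I[1,2], I[3,3]^4.
HN type (ℓ=3): μ^(1)=5; μ^(2)=-3; μ^(3)=-7

((0, 0, 4); (2, 0, 0); (1, 1, 0))


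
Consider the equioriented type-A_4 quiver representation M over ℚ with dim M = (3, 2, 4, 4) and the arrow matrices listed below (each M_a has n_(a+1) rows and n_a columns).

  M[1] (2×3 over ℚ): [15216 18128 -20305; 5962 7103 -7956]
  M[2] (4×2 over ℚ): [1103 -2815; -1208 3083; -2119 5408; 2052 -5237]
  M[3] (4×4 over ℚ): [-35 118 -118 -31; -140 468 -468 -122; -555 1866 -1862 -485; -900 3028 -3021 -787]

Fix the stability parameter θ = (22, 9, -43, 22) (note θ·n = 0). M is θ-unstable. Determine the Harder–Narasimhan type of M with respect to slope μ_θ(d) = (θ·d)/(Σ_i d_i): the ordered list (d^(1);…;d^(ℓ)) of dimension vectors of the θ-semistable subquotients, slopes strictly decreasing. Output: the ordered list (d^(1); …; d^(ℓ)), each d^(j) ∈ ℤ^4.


Via rank(M_{q-1}∘⋯∘M_p): M ≅ I[1,1], I[1,4]^2, I[3,3], I[3,4], I[4,4].
μ_θ-semistable layers: μ^(1)=22; μ^(2)=-4; μ^(3)=-43

((1, 0, 0, 4); (2, 2, 2, 0); (0, 0, 2, 0))


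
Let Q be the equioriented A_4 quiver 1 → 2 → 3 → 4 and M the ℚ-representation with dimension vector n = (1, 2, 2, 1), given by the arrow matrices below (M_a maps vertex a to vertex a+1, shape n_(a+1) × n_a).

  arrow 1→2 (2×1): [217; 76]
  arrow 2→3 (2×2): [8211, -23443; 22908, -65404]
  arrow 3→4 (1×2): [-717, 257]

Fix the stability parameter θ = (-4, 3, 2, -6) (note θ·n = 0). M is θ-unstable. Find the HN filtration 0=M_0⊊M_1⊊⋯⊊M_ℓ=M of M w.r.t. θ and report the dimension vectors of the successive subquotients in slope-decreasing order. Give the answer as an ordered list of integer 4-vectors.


Barcode: M ≅ I[1,4], I[2,2], I[3,3]. HN layers by μ_θ (4 steps, strictly decreasing):
  μ^(1)=3; μ^(2)=2; μ^(3)=-1/3; μ^(4)=-4

((0, 1, 0, 0); (0, 0, 1, 0); (0, 1, 1, 1); (1, 0, 0, 0))


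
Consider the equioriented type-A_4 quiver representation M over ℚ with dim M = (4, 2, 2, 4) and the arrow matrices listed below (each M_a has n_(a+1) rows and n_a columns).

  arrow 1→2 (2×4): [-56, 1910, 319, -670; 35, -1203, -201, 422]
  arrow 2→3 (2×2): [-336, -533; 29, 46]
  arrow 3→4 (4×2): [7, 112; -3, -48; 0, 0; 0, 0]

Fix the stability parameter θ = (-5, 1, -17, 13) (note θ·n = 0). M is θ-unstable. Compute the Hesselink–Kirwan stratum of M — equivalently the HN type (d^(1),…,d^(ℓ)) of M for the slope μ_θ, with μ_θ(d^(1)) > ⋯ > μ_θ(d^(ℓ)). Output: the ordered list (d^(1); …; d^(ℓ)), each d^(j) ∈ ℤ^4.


Via rank(M_{q-1}∘⋯∘M_p): M ≅ I[1,1]^2, I[1,3], I[1,4], I[4,4]^3.
μ_θ-semistable layers: μ^(1)=13; μ^(2)=-5; μ^(3)=-7

((0, 0, 0, 4); (2, 0, 0, 0); (2, 2, 2, 0))


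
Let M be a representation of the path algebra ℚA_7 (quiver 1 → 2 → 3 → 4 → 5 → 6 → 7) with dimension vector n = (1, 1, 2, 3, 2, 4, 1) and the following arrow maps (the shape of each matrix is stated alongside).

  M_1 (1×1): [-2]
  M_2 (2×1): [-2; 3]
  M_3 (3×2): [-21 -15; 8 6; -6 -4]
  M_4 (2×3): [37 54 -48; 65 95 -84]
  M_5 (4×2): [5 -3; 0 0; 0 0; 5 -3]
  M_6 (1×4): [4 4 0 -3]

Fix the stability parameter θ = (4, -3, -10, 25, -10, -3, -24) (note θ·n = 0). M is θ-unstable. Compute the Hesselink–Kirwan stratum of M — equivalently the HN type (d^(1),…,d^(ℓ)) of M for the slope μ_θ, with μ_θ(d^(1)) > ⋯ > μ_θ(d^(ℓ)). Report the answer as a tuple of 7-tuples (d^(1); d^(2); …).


Barcode: M ≅ I[1,5], I[3,7], I[4,4], I[6,6]^3. HN layers by μ_θ (4 steps, strictly decreasing):
  μ^(1)=25; μ^(2)=15/2; μ^(3)=-3; μ^(4)=-10

((0, 0, 0, 1, 0, 0, 0); (0, 0, 0, 1, 1, 0, 0); (1, 1, 1, 1, 1, 4, 1); (0, 0, 1, 0, 0, 0, 0))
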